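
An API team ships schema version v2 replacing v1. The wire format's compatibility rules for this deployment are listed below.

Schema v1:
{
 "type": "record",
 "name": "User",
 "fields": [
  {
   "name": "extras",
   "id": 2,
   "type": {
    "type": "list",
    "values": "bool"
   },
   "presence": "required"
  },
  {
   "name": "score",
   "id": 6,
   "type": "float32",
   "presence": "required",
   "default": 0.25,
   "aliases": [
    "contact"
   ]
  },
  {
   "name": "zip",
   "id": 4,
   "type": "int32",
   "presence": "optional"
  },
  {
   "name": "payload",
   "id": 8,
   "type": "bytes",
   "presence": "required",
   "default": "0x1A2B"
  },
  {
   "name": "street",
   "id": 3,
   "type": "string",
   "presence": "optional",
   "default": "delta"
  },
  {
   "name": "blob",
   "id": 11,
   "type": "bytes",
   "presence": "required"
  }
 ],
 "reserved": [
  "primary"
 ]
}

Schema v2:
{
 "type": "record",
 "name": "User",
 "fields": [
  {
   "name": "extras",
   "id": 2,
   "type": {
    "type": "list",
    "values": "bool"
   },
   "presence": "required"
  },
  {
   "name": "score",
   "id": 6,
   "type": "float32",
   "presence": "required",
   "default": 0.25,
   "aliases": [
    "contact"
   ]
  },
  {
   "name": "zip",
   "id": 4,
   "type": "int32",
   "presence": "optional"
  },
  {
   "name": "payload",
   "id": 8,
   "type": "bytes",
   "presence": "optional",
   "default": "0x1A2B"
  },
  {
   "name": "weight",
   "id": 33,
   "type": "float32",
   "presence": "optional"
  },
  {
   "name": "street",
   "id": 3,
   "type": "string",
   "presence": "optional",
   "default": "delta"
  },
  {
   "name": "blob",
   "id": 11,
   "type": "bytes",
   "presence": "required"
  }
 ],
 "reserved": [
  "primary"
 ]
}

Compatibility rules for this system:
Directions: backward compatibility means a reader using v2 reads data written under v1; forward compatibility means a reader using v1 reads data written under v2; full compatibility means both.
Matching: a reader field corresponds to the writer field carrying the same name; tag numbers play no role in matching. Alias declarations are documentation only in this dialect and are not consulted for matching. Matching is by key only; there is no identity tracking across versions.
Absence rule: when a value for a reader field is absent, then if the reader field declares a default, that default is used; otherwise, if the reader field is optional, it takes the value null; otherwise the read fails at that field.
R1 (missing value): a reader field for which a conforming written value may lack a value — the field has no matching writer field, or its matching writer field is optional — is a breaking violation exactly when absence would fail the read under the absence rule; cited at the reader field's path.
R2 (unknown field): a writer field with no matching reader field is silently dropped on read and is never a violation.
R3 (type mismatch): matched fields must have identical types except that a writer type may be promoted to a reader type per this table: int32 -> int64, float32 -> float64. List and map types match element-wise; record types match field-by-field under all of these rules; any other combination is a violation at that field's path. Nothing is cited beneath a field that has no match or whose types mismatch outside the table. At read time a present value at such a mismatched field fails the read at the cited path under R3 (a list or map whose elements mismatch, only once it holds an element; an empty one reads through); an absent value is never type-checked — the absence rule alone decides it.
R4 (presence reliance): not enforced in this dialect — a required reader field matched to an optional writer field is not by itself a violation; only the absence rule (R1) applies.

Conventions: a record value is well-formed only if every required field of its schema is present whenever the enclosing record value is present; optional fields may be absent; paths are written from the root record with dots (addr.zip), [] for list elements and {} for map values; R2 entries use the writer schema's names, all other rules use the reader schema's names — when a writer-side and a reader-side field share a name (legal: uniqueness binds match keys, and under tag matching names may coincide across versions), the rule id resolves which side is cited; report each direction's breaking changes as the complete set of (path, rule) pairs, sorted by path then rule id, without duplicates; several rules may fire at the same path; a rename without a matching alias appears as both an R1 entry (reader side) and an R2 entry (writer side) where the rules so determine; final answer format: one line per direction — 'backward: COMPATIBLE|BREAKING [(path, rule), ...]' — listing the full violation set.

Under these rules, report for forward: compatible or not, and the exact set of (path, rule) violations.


forward: COMPATIBLE []

in User below, arrows point writer -> reader
forward pass over User, reader schema v1, writer schema v2:
  list<bool> -> list<bool>, writer required: extras aligns to extras
  float32 -> float32, writer required: score aligns to score
  int32 -> int32, writer optional: zip aligns to zip
  bytes -> bytes, writer optional: payload aligns to payload
  string -> string, writer optional: street aligns to street
  bytes -> bytes, writer required: blob aligns to blob
  weight (writer side), unknown to reader
  nothing fires on User: forward is COMPATIBLE
the other User changes do not affect what is asked:
  field payload in record User: required changed to optional -> triggers nothing under User's printed rules — same verdict
  added field weight to record User: optional float32, tag 33 (in v2 it sits immediately before street) -> triggers nothing under User's printed rules — same verdict


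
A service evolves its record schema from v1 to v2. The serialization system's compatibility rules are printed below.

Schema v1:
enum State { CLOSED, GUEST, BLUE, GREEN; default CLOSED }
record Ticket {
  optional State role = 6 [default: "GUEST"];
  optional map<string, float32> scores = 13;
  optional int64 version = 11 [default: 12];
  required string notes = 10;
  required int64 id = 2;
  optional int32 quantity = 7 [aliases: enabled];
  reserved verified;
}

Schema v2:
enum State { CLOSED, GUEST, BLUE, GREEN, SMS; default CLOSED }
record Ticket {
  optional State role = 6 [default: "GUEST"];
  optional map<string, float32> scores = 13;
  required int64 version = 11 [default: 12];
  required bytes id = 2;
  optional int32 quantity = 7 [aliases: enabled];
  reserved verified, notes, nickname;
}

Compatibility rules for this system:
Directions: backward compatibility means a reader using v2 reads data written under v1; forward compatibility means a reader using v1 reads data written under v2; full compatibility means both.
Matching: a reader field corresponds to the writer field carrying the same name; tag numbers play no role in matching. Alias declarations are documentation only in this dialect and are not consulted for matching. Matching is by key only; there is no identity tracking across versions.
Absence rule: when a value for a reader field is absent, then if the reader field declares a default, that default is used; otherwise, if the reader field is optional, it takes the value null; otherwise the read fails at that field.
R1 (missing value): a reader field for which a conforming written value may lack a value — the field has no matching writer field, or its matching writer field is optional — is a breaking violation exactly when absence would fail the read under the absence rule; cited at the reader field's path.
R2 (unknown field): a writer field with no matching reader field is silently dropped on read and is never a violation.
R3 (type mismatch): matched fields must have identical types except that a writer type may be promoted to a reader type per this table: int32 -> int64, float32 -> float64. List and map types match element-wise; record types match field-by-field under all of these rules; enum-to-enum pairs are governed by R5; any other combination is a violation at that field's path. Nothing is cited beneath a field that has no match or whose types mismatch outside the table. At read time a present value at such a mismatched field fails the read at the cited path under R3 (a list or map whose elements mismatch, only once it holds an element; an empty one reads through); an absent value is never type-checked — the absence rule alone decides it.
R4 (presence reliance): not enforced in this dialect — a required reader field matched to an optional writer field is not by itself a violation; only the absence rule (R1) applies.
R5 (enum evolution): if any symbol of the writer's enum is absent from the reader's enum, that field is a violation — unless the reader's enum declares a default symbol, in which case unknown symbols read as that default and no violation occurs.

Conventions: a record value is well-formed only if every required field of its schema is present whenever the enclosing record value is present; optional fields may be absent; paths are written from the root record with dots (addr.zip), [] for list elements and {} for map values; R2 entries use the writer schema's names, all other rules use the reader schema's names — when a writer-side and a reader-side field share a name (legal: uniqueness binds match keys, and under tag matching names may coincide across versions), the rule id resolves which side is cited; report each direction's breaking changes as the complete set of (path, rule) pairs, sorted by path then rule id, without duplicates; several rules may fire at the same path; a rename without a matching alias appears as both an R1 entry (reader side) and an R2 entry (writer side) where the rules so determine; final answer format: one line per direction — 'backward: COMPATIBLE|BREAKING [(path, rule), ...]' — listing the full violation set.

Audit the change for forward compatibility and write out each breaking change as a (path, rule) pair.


forward: BREAKING [(id, R3), (notes, R1)]

arrows below run writer -> reader for Ticket
forward analysis of Ticket with v1 as reader and v2 as writer:
  writer optional, State -> State: reader role maps from writer role
  writer optional, map<string, float32> -> map<string, float32>: reader scores maps from writer scores
  writer required, int64 -> int64: reader version maps from writer version
  notes: no writer-side match
  writer required, bytes -> int64: reader id maps from writer id
  writer optional, int32 -> int32: reader quantity maps from writer quantity
  breaking: (id, R3)
  breaking: (notes, R1)
  forward on Ticket therefore BREAKING (2)
the rest of the Ticket diff is inert for this question:
  enum State (field role in record Ticket): symbol SMS added -> triggers nothing under Ticket's printed rules — same verdict
  field version in record Ticket: optional changed to required -> triggers nothing under Ticket's printed rules — same verdict


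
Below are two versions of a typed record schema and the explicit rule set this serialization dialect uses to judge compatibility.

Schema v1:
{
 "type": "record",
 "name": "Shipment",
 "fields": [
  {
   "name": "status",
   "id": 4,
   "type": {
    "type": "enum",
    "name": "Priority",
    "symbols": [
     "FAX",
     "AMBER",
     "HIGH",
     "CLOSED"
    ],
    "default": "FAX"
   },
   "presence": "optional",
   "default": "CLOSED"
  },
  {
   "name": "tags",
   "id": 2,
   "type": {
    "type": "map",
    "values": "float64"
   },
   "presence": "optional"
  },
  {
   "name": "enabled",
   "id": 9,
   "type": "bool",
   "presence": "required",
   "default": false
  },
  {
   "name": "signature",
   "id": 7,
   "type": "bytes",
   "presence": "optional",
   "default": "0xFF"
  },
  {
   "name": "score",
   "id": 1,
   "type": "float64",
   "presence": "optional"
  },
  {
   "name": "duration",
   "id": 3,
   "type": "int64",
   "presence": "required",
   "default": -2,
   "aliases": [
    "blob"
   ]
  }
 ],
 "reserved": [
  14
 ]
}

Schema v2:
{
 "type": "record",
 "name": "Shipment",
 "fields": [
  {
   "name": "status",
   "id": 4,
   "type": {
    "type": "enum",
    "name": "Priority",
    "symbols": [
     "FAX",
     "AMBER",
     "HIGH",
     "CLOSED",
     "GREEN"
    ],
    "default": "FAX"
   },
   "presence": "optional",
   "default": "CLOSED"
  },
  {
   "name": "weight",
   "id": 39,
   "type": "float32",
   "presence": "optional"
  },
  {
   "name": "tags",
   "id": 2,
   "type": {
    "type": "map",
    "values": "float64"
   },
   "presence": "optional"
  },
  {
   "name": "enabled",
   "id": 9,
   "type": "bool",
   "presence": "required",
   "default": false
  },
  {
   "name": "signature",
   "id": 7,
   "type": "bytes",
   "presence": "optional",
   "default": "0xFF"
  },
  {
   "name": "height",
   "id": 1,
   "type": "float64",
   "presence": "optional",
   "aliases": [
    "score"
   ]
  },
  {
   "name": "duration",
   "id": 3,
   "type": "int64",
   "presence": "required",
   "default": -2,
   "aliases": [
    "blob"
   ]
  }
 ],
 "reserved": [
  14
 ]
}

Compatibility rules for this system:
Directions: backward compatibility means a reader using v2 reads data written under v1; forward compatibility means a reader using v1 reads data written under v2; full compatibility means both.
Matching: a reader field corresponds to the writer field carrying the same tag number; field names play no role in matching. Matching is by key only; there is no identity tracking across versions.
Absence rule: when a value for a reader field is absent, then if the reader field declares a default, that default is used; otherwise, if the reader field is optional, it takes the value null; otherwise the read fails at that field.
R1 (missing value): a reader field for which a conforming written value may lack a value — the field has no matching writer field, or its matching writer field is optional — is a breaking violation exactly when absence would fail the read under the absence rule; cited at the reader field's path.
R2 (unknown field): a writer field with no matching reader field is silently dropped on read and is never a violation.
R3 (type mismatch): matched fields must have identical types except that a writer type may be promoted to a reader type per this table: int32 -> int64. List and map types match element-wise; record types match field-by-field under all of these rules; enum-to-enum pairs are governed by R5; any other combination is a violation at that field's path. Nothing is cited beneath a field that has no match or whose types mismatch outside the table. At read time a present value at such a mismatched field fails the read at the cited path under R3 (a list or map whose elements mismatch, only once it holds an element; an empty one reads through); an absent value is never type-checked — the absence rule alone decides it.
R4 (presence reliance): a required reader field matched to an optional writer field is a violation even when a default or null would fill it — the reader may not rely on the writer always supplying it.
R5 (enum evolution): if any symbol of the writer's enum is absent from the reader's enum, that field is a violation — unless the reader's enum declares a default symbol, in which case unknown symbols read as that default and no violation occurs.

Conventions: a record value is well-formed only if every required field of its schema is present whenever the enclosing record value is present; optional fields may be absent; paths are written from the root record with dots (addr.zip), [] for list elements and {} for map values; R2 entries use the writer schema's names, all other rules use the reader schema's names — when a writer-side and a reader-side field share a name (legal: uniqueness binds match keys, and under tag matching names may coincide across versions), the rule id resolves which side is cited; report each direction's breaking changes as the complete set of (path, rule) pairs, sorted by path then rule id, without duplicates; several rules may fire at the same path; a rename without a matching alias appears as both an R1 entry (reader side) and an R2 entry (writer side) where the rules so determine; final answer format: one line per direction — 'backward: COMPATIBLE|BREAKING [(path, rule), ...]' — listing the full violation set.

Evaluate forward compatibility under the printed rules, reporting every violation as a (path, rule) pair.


the writer's type comes first in each Shipment pair
forward pass over Shipment, reader schema v1, writer schema v2:
  status <- status (Priority -> Priority, writer optional)
  tags <- tags (map<string, float64> -> map<string, float64>, writer optional)
  enabled <- enabled (bool -> bool, writer required)
  signature <- signature (bytes -> bytes, writer optional)
  score <- height (float64 -> float64, writer optional)
  duration <- duration (int64 -> int64, writer required)
  writer field weight has no reader counterpart
  => forward: COMPATIBLE
checking off the Shipment differences that do not matter here:
  enum Priority (field status in record Shipment): symbol GREEN added -> no rule fires on it in Shipment's dialect; the asked verdict holds
  renamed field score to height in record Shipment (alias score declared on the renamed field) -> no rule fires on it in Shipment's dialect; the asked verdict holds
  added field weight to record Shipment: optional float32, tag 39 (in v2 it sits immediately before tags) -> no rule fires on it in Shipment's dialect; the asked verdict holds

forward: COMPATIBLE []


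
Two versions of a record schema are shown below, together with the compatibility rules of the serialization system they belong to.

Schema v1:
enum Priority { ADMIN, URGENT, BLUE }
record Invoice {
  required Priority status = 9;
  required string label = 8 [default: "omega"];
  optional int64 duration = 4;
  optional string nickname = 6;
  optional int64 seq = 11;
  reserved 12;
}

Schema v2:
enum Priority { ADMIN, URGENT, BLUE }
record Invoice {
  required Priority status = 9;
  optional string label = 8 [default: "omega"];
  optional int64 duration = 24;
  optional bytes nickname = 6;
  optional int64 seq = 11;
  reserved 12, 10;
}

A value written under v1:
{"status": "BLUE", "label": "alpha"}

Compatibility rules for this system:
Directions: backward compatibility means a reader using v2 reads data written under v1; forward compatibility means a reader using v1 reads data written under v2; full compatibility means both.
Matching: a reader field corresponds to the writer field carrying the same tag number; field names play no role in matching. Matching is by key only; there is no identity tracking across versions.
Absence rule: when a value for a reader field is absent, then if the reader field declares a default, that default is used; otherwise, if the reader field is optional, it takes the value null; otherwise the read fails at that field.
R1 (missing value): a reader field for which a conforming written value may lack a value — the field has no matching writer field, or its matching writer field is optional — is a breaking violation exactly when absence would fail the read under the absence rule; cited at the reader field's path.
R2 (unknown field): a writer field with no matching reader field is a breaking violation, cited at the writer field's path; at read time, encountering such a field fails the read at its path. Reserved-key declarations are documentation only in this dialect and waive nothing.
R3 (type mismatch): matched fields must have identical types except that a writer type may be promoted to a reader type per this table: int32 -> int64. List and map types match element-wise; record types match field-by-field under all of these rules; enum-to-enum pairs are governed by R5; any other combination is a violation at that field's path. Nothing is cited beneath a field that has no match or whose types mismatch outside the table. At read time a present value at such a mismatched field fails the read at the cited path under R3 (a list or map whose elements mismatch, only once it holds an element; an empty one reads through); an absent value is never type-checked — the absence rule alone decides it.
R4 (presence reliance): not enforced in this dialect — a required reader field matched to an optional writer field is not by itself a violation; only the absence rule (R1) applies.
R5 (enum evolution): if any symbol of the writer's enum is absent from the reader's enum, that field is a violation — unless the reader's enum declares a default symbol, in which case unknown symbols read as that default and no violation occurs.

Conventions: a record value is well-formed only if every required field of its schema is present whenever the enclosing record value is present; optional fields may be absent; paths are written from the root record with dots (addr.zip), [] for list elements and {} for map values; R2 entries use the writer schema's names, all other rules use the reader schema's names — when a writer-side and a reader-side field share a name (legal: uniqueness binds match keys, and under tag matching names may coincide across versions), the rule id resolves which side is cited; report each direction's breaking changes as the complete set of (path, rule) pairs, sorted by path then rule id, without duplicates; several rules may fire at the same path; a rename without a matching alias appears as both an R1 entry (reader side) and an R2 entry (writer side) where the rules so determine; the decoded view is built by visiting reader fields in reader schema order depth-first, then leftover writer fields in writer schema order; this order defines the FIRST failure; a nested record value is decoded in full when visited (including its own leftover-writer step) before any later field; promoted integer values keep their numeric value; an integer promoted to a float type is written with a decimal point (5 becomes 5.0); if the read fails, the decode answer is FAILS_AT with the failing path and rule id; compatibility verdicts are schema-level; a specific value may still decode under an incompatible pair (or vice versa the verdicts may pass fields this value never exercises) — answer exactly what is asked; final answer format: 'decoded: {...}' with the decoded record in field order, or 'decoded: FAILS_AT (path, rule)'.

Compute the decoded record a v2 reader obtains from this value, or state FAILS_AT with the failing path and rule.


decoded: {"status": "BLUE", "label": "alpha", "duration": null, "nickname": null, "seq": null}

the writer's type comes first in each Invoice pair
migrating the Invoice value to v2:
  status := "BLUE"
  label := "alpha"
  duration := null (missing; optional => null)
  nickname := null (missing; optional => null)
  seq := null (missing; optional => null)
  => decoded: {"status": "BLUE", "label": "alpha", "duration": null, "nickname": null, "seq": null}
diffs on Invoice not affecting the asked answer:
  field label in record Invoice: required changed to optional -> inert under this dialect — no rule fires on Invoice and the result does not move
  field duration in record Invoice: tag 4 changed to 24 -> affects the rule determinations only; this particular Invoice value decodes identically
  field nickname in record Invoice: type string changed to bytes -> affects the rule determinations only; this particular Invoice value decodes identically


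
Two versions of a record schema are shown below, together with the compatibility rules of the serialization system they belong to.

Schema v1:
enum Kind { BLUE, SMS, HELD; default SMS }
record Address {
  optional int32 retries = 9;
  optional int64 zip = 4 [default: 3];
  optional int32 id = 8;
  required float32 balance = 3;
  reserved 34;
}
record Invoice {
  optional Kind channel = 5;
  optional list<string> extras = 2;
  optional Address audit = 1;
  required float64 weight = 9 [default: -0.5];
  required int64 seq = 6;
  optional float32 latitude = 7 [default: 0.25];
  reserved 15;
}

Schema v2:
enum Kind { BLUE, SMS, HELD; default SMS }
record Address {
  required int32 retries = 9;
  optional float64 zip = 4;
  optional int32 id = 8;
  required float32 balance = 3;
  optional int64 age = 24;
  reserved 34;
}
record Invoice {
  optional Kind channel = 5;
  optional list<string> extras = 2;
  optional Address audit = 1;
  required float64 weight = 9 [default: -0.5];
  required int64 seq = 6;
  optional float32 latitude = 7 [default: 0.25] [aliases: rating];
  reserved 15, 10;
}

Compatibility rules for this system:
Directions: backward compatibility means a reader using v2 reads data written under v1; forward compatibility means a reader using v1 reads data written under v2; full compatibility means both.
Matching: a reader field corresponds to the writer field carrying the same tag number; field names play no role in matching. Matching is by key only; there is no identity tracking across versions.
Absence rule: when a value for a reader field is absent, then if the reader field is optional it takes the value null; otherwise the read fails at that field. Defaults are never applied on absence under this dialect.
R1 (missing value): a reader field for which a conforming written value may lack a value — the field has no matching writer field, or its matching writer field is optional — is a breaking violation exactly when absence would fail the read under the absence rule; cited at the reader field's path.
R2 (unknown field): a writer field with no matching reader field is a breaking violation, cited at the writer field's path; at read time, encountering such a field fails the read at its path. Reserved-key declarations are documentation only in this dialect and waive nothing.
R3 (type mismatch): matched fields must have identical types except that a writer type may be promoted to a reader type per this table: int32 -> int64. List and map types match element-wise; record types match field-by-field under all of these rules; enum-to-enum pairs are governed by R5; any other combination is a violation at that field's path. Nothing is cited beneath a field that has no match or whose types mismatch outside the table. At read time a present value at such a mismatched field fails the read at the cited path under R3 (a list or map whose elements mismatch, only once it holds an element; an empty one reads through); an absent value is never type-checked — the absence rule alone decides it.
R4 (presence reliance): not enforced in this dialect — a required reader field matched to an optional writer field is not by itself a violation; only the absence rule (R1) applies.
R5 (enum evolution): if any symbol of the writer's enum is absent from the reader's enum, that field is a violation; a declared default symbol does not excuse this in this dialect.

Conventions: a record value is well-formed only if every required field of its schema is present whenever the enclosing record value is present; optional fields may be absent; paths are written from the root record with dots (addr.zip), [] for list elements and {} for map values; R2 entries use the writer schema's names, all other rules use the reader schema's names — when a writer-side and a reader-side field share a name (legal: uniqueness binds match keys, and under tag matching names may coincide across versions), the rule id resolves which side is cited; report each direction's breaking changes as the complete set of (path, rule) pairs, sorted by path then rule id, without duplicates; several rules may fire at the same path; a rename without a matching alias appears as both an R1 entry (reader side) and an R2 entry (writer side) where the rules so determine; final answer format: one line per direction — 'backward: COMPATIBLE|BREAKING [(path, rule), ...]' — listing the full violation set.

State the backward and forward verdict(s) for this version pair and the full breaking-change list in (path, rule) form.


the writer's type comes first in each Invoice pair
backward on Invoice — v2 reading data written by v1:
  channel <- channel (Kind -> Kind, writer optional)
  extras <- extras (list<string> -> list<string>, writer optional)
  audit <- audit (Address -> Address, writer optional)
  weight <- weight (float64 -> float64, writer required)
  seq <- seq (int64 -> int64, writer required)
  latitude <- latitude (float32 -> float32, writer optional)
  audit.retries <- audit.retries (int32 -> int32, writer optional)
  audit.zip <- audit.zip (int64 -> float64, writer optional)
  audit.id <- audit.id (int32 -> int32, writer optional)
  audit.balance <- audit.balance (float32 -> float32, writer required)
  audit.age: no writer match
  rule R1 violated at audit.retries
  rule R3 violated at audit.zip
  => backward verdict for Invoice: BREAKING, 2 violation(s)
forward on Invoice — v1 reading data written by v2:
  channel <- channel (Kind -> Kind, writer optional)
  extras <- extras (list<string> -> list<string>, writer optional)
  audit <- audit (Address -> Address, writer optional)
  weight <- weight (float64 -> float64, writer required)
  seq <- seq (int64 -> int64, writer required)
  latitude <- latitude (float32 -> float32, writer optional)
  audit.retries <- audit.retries (int32 -> int32, writer required)
  audit.zip <- audit.zip (float64 -> int64, writer optional)
  audit.id <- audit.id (int32 -> int32, writer optional)
  audit.balance <- audit.balance (float32 -> float32, writer required)
  writer field audit.age has no reader counterpart
  rule R2 violated at audit.age
  rule R3 violated at audit.zip
  => forward verdict for Invoice: BREAKING, 2 violation(s)

backward: BREAKING [(audit.retries, R1), (audit.zip, R3)]; forward: BREAKING [(audit.age, R2), (audit.zip, R3)]


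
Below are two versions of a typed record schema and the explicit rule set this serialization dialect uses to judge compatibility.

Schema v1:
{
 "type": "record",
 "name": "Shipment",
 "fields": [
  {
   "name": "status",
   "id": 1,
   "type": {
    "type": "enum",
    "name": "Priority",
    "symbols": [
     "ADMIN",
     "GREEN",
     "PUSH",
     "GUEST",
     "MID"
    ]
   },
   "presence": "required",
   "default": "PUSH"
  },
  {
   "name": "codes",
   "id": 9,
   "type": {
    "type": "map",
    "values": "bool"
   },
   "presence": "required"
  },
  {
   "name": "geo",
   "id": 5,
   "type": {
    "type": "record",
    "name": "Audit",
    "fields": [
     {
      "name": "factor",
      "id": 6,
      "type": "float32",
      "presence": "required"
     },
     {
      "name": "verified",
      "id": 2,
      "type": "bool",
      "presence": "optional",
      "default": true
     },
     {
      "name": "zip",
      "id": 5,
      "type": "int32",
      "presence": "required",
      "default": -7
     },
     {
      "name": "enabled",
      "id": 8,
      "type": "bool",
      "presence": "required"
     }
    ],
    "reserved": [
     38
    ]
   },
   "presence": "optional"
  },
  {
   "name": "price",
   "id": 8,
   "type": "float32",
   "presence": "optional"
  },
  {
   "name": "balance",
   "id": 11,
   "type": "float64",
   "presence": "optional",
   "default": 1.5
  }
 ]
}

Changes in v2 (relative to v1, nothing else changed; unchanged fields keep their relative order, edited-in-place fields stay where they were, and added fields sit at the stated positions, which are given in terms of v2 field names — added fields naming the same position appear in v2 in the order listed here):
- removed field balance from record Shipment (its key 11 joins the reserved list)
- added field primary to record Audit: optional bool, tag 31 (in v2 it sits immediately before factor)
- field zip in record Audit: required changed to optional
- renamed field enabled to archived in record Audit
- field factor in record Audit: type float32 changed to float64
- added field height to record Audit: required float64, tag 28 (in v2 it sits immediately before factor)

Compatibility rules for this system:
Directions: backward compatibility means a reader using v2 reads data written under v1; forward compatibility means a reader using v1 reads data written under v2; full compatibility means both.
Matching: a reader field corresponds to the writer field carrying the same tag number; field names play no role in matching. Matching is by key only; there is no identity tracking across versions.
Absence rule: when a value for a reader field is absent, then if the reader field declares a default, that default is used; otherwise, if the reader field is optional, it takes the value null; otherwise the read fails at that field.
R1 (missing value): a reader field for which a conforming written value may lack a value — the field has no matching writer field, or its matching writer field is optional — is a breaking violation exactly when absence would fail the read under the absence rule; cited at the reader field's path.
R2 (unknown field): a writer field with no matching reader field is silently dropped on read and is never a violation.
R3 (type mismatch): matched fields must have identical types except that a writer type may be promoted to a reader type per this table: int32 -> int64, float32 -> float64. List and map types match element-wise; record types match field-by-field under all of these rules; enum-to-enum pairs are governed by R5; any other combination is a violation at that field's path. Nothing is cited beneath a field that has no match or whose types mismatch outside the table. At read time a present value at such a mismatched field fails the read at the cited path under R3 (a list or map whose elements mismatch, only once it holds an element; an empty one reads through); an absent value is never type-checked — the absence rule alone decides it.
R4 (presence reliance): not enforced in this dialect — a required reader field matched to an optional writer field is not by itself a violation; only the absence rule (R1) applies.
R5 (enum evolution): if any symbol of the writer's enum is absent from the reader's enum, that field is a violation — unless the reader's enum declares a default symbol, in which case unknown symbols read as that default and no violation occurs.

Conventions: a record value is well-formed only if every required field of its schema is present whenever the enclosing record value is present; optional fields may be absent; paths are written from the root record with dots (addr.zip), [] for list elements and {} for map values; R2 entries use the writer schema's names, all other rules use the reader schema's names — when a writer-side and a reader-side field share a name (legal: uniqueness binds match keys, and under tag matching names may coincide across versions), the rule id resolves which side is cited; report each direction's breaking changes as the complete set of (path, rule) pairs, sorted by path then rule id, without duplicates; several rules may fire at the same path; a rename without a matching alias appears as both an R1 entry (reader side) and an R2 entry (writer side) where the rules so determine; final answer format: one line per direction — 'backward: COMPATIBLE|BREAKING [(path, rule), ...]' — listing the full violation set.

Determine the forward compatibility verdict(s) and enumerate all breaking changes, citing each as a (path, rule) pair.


forward: BREAKING [(geo.factor, R3)]

each type pair in Shipment: writer, then reader
forward on Shipment — v1 reading data written by v2:
  Priority -> Priority, writer required: status aligns to status
  map<string, bool> -> map<string, bool>, writer required: codes aligns to codes
  Audit -> Audit, writer optional: geo aligns to geo
  float32 -> float32, writer optional: price aligns to price
  no writer field matches reader balance
  float64 -> float32, writer required: geo.factor aligns to geo.factor
  bool -> bool, writer optional: geo.verified aligns to geo.verified
  int32 -> int32, writer optional: geo.zip aligns to geo.zip
  bool -> bool, writer required: geo.enabled aligns to geo.archived
  writer geo.primary: unknown to reader
  writer geo.height: unknown to reader
  rule R3 violated at geo.factor
  => forward verdict for Shipment: BREAKING, 1 violation(s)
ruling out the remaining Shipment differences:
  removed field balance from record Shipment (its key 11 joins the reserved list) -> no rule fires on it in Shipment's dialect; the asked verdict holds
  added field primary to record Audit: optional bool, tag 31 (in v2 it sits immediately before factor) -> no rule fires on it in Shipment's dialect; the asked verdict holds
  field zip in record Audit: required changed to optional -> no rule fires on it in Shipment's dialect; the asked verdict holds
  renamed field enabled to archived in record Audit -> no rule fires on it in Shipment's dialect; the asked verdict holds
  added field height to record Audit: required float64, tag 28 (in v2 it sits immediately before factor) -> fires only in the backward direction of Shipment, which is not asked here


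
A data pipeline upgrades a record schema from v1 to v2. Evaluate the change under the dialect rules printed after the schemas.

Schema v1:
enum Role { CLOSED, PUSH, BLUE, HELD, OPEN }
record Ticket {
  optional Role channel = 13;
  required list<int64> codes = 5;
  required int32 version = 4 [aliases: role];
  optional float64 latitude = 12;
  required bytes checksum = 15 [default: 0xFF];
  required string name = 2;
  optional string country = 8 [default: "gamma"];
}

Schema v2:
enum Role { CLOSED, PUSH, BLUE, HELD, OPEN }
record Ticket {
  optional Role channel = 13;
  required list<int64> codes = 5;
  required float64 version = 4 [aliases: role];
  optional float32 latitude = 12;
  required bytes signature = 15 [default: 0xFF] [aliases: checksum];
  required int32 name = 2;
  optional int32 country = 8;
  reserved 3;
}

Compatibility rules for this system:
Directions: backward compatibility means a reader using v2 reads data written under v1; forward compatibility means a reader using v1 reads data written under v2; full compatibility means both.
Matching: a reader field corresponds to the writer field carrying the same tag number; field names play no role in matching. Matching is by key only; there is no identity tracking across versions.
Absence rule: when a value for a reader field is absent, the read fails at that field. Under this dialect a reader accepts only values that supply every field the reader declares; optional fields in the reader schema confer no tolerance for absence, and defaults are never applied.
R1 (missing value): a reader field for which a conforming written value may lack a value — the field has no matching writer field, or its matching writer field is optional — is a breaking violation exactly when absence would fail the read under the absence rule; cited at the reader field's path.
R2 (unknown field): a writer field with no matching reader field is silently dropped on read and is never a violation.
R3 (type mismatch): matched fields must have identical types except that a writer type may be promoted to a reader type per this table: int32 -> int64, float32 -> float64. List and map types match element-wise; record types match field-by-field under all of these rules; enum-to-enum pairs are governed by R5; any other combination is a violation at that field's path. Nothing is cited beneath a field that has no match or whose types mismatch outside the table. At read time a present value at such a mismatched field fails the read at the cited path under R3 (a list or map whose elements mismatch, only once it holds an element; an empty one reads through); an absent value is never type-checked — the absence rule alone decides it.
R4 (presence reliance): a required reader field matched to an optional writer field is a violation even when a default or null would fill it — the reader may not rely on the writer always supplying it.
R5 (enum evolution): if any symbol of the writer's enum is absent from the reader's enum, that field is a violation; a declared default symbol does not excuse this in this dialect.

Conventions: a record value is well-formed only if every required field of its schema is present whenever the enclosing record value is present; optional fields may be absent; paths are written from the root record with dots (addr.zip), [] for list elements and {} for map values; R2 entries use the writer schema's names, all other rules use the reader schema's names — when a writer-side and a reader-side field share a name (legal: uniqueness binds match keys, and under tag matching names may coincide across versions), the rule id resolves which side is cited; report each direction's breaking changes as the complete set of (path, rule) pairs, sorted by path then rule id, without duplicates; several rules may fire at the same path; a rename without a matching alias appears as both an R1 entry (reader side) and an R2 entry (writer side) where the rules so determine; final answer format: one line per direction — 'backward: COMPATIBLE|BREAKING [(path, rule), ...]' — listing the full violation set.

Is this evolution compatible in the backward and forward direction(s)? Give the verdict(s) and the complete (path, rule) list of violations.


backward: BREAKING [(channel, R1), (country, R1), (country, R3), (latitude, R1), (latitude, R3), (name, R3), (version, R3)]; forward: BREAKING [(channel, R1), (country, R1), (country, R3), (latitude, R1), (name, R3), (version, R3)]

in Ticket below, arrows point writer -> reader
backward on Ticket — v2 reading data written by v1:
  Role -> Role, writer optional: channel aligns to channel
  list<int64> -> list<int64>, writer required: codes aligns to codes
  int32 -> float64, writer required: version aligns to version
  float64 -> float32, writer optional: latitude aligns to latitude
  bytes -> bytes, writer required: signature aligns to checksum
  string -> int32, writer required: name aligns to name
  string -> int32, writer optional: country aligns to country
  R1 fires at channel
  R1 fires at country
  R3 fires at country
  R1 fires at latitude
  R3 fires at latitude
  R3 fires at name
  R3 fires at version
  => backward: BREAKING (7)
forward on Ticket — v1 reading data written by v2:
  Role -> Role, writer optional: channel aligns to channel
  list<int64> -> list<int64>, writer required: codes aligns to codes
  float64 -> int32, writer required: version aligns to version
  float32 -> float64, writer optional: latitude aligns to latitude
  bytes -> bytes, writer required: checksum aligns to signature
  int32 -> string, writer required: name aligns to name
  int32 -> string, writer optional: country aligns to country
  R1 fires at channel
  R1 fires at country
  R3 fires at country
  R1 fires at latitude
  R3 fires at name
  R3 fires at version
  => forward: BREAKING (6)
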